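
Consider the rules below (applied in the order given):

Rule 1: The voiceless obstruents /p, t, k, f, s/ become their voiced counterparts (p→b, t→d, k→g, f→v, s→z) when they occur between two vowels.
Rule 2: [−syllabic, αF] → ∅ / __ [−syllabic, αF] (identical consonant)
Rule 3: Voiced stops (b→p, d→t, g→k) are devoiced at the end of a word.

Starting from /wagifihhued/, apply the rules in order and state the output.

Rule 1 (intervocalic voicing): /f/ is a voiceless obstruent between vowels /i/ and /i/, so it voices to [v]. /wagifihhued/ → wagivihhued.
Rule 2 (degemination): /hh/ is a geminate; the first /h/ deletes. /wagivihhued/ → wagivihued.
Rule 3 (final devoicing): /d/ is a voiced stop in word-final position, so it devoices to [t]. /wagivihued/ → wagivihuet.

wagivihuet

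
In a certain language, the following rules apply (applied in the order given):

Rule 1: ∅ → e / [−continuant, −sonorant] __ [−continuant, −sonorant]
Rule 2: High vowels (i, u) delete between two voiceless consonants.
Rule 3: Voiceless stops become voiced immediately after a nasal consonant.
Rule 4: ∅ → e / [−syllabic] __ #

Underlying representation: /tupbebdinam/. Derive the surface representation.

tpebebediname

Rule 1 (stop-cluster e-epenthesis): /p/ and /b/ form a stop–stop cluster, so [e] is inserted between them. /b/ and /d/ form a stop–stop cluster, so [e] is inserted between them. /tupbebdinam/ → tupebebedinam.
Rule 2 (high vowel syncope): /u/ is a high vowel flanked by voiceless consonants /t/ and /p/, so it deletes. /tupebebedinam/ → tpebebedinam.
Rule 3 (post-nasal voicing): no segment meets the environment; /tpebebedinam/ is unchanged.
Rule 4 (final e-epenthesis): the form ends in the consonant /m/, so [e] is inserted word-finally. /tpebebedinam/ → tpebebediname.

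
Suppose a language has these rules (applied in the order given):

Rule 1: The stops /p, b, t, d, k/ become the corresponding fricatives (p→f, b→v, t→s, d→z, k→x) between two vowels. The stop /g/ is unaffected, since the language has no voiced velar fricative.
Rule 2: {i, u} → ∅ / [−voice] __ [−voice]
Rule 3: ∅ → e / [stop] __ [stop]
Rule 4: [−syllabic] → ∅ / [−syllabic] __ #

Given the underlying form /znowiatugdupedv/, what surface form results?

znowiasugedufed

Rule 1 (intervocalic spirantization): /t/ is a stop between vowels /a/ and /u/, so it spirantizes to the fricative [s]. /p/ is a stop between vowels /u/ and /e/, so it spirantizes to the fricative [f]. /znowiatugdupedv/ → znowiasugdufedv.
Rule 2 (high vowel syncope): no segment meets the environment; /znowiasugdufedv/ is unchanged.
Rule 3 (stop-cluster e-epenthesis): /g/ and /d/ form a stop–stop cluster, so [e] is inserted between them. /znowiasugdufedv/ → znowiasugedufedv.
Rule 4 (final cluster simplification): /v/ is the second consonant of a word-final cluster /dv/, so it deletes. /znowiasugedufedv/ → znowiasugedufed.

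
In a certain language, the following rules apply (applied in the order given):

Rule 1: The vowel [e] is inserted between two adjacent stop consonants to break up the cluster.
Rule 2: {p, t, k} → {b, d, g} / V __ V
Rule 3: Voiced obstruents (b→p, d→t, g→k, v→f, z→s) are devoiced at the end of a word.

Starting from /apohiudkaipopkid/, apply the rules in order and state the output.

abohiudegaibobegit

Rule 1 (stop-cluster e-epenthesis): /d/ and /k/ form a stop–stop cluster, so [e] is inserted between them. /p/ and /k/ form a stop–stop cluster, so [e] is inserted between them. /apohiudkaipopkid/ → apohiudekaipopekid.
Rule 2 (intervocalic voicing): /p/ is a voiceless stop between vowels /a/ and /o/, so it voices to [b]. /k/ is a voiceless stop between vowels /e/ and /a/, so it voices to [g]. /p/ is a voiceless stop between vowels /i/ and /o/, so it voices to [b]. /p/ is a voiceless stop between vowels /o/ and /e/, so it voices to [b]. /k/ is a voiceless stop between vowels /e/ and /i/, so it voices to [g]. /apohiudekaipopekid/ → abohiudegaibobegid.
Rule 3 (final devoicing): /d/ is a voiced obstruent in word-final position, so it devoices to [t]. /abohiudegaibobegid/ → abohiudegaibobegit.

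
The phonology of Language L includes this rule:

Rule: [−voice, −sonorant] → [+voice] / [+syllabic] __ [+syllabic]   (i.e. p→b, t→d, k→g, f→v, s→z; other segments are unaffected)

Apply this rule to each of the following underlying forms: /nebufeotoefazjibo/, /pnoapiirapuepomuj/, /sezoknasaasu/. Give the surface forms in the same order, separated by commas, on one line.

nebuveodoevazjibo, pnoabiirabuebomuj, sezoknazaazu

/nebufeotoefazjibo/: /f/ is a voiceless obstruent between vowels /u/ and /e/, so it voices to [v]. /t/ is a voiceless obstruent between vowels /o/ and /o/, so it voices to [d]. /f/ is a voiceless obstruent between vowels /e/ and /a/, so it voices to [v]. → [nebuveodoevazjibo].
/pnoapiirapuepomuj/: /p/ is a voiceless obstruent between vowels /a/ and /i/, so it voices to [b]. /p/ is a voiceless obstruent between vowels /a/ and /u/, so it voices to [b]. /p/ is a voiceless obstruent between vowels /e/ and /o/, so it voices to [b]. → [pnoabiirabuebomuj].
/sezoknasaasu/: /s/ is a voiceless obstruent between vowels /a/ and /a/, so it voices to [z]. /s/ is a voiceless obstruent between vowels /a/ and /u/, so it voices to [z]. → [sezoknazaazu].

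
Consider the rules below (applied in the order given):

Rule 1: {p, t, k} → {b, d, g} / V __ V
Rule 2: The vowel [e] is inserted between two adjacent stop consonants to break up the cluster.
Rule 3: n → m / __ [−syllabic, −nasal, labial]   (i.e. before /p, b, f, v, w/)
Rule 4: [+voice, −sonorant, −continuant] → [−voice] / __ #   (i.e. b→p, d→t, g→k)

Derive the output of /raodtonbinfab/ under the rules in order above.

raodetombimfap

Rule 1 (intervocalic voicing): no segment meets the environment; /raodtonbinfab/ is unchanged.
Rule 2 (stop-cluster e-epenthesis): /d/ and /t/ form a stop–stop cluster, so [e] is inserted between them. /raodtonbinfab/ → raodetonbinfab.
Rule 3 (nasal place assimilation): /n/ precedes the labial consonant /b/, so it assimilates in place to [m]. /n/ precedes the labial consonant /f/, so it assimilates in place to [m]. /raodetonbinfab/ → raodetombimfab.
Rule 4 (final devoicing): /b/ is a voiced stop in word-final position, so it devoices to [p]. /raodetombimfab/ → raodetombimfap.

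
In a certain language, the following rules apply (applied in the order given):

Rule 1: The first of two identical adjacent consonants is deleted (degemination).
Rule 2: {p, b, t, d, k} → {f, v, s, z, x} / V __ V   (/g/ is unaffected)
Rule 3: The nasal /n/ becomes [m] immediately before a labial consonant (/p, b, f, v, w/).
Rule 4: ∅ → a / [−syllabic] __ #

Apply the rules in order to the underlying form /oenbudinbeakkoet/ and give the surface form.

oembuzimbeaxoeta

Rule 1 (degemination): /kk/ is a geminate; the first /k/ deletes. /oenbudinbeakkoet/ → oenbudinbeakoet.
Rule 2 (intervocalic spirantization): /d/ is a stop between vowels /u/ and /i/, so it spirantizes to the fricative [z]. /k/ is a stop between vowels /a/ and /o/, so it spirantizes to the fricative [x]. /oenbudinbeakoet/ → oenbuzinbeaxoet.
Rule 3 (nasal place assimilation): /n/ precedes the labial consonant /b/, so it assimilates in place to [m]. /n/ precedes the labial consonant /b/, so it assimilates in place to [m]. /oenbuzinbeaxoet/ → oembuzimbeaxoet.
Rule 4 (final a-epenthesis): the form ends in the consonant /t/, so [a] is inserted word-finally. /oembuzimbeaxoet/ → oembuzimbeaxoeta.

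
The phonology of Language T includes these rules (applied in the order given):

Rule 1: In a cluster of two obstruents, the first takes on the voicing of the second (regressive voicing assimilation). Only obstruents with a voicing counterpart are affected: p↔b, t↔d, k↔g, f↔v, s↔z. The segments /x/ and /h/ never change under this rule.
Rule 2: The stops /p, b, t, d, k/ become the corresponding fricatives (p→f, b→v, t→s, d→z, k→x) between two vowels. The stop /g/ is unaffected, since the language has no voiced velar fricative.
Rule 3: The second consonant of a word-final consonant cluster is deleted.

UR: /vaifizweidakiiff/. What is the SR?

vaifizweizaxiif

Rule 1 (regressive voicing assimilation): no segment meets the environment; /vaifizweidakiiff/ is unchanged.
Rule 2 (intervocalic spirantization): /d/ is a stop between vowels /i/ and /a/, so it spirantizes to the fricative [z]. /k/ is a stop between vowels /a/ and /i/, so it spirantizes to the fricative [x]. /vaifizweidakiiff/ → vaifizweizaxiiff.
Rule 3 (final cluster simplification): /f/ is the second consonant of a word-final cluster /ff/, so it deletes. /vaifizweizaxiiff/ → vaifizweizaxiif.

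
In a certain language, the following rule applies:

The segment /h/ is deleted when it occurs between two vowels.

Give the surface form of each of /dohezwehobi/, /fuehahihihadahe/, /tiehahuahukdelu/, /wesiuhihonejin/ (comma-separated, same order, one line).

doezweobi, fueaiiadae, tieauaukdelu, wesiuionejin

/dohezwehobi/: /h/ occurs between vowels /o/ and /e/, so it deletes. /h/ occurs between vowels /e/ and /o/, so it deletes. → [doezweobi].
/fuehahihihadahe/: /h/ occurs between vowels /e/ and /a/, so it deletes. /h/ occurs between vowels /a/ and /i/, so it deletes. /h/ occurs between vowels /i/ and /i/, so it deletes. /h/ occurs between vowels /i/ and /a/, so it deletes. /h/ occurs between vowels /a/ and /e/, so it deletes. → [fueaiiadae].
/tiehahuahukdelu/: /h/ occurs between vowels /e/ and /a/, so it deletes. /h/ occurs between vowels /a/ and /u/, so it deletes. /h/ occurs between vowels /a/ and /u/, so it deletes. → [tieauaukdelu].
/wesiuhihonejin/: /h/ occurs between vowels /u/ and /i/, so it deletes. /h/ occurs between vowels /i/ and /o/, so it deletes. → [wesiuionejin].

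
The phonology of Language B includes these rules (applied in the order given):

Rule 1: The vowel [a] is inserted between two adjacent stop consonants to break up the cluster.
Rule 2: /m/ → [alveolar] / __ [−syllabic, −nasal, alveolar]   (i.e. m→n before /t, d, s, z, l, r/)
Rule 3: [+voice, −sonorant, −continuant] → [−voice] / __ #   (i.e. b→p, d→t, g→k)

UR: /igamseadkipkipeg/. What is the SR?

Rule 1 (stop-cluster a-epenthesis): /d/ and /k/ form a stop–stop cluster, so [a] is inserted between them. /p/ and /k/ form a stop–stop cluster, so [a] is inserted between them. /igamseadkipkipeg/ → igamseadakipakipeg.
Rule 2 (nasal place assimilation): /m/ precedes the alveolar consonant /s/, so it assimilates in place to [n]. /igamseadakipakipeg/ → iganseadakipakipeg.
Rule 3 (final devoicing): /g/ is a voiced stop in word-final position, so it devoices to [k]. /iganseadakipakipeg/ → iganseadakipakipek.

iganseadakipakipek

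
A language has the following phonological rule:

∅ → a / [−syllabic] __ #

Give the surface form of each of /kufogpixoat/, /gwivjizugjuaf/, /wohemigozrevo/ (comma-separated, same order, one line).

/kufogpixoat/: the form ends in the consonant /t/, so [a] is inserted word-finally. → [kufogpixoata].
/gwivjizugjuaf/: the form ends in the consonant /f/, so [a] is inserted word-finally. → [gwivjizugjuafa].
/wohemigozrevo/: the rule's environment is not met; surfaces unchanged as [wohemigozrevo].

kufogpixoata, gwivjizugjuafa, wohemigozrevo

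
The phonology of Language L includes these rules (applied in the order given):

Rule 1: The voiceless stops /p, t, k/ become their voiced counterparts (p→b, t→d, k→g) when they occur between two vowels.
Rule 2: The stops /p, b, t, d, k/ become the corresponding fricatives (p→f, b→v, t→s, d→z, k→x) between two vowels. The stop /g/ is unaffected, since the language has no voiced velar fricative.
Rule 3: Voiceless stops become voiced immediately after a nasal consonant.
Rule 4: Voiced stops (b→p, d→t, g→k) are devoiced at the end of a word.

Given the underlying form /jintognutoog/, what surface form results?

Rule 1 (intervocalic voicing): /t/ is a voiceless stop between vowels /u/ and /o/, so it voices to [d]. /jintognutoog/ → jintognudoog.
Rule 2 (intervocalic spirantization): /d/ is a stop between vowels /u/ and /o/, so it spirantizes to the fricative [z]. /jintognudoog/ → jintognuzoog.
Rule 3 (post-nasal voicing): /t/ is a voiceless stop immediately after the nasal /n/, so it voices to [d]. /jintognuzoog/ → jindognuzoog.
Rule 4 (final devoicing): /g/ is a voiced stop in word-final position, so it devoices to [k]. /jindognuzoog/ → jindognuzook.

jindognuzook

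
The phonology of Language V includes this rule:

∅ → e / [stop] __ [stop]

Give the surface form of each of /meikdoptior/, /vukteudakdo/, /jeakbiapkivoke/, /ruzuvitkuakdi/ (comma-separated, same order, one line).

/meikdoptior/: /k/ and /d/ form a stop–stop cluster, so [e] is inserted between them. /p/ and /t/ form a stop–stop cluster, so [e] is inserted between them. → [meikedopetior].
/vukteudakdo/: /k/ and /t/ form a stop–stop cluster, so [e] is inserted between them. /k/ and /d/ form a stop–stop cluster, so [e] is inserted between them. → [vuketeudakedo].
/jeakbiapkivoke/: /k/ and /b/ form a stop–stop cluster, so [e] is inserted between them. /p/ and /k/ form a stop–stop cluster, so [e] is inserted between them. → [jeakebiapekivoke].
/ruzuvitkuakdi/: /t/ and /k/ form a stop–stop cluster, so [e] is inserted between them. /k/ and /d/ form a stop–stop cluster, so [e] is inserted between them. → [ruzuvitekuakedi].

meikedopetior, vuketeudakedo, jeakebiapekivoke, ruzuvitekuakedi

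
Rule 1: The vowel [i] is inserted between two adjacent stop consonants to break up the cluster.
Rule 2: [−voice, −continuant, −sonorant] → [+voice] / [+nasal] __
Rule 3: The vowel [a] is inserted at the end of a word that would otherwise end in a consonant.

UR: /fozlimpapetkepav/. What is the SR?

Rule 1 (stop-cluster i-epenthesis): /t/ and /k/ form a stop–stop cluster, so [i] is inserted between them. /fozlimpapetkepav/ → fozlimpapetikepav.
Rule 2 (post-nasal voicing): /p/ is a voiceless stop immediately after the nasal /m/, so it voices to [b]. /fozlimpapetikepav/ → fozlimbapetikepav.
Rule 3 (final a-epenthesis): the form ends in the consonant /v/, so [a] is inserted word-finally. /fozlimbapetikepav/ → fozlimbapetikepava.

fozlimbapetikepava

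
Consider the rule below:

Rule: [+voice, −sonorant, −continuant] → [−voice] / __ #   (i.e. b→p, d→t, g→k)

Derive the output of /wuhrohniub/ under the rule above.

wuhrohniup

/b/ is a voiced stop in word-final position, so it devoices to [p].
Surface form: [wuhrohniup].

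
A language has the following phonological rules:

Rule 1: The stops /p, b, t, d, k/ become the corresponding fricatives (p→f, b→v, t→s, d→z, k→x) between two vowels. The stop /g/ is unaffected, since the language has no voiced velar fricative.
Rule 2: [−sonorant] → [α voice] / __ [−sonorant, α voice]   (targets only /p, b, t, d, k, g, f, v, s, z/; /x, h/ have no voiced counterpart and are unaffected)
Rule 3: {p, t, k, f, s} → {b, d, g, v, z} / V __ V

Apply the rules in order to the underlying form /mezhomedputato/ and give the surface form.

meshometpuzazo

Rule 1 (intervocalic spirantization): /t/ is a stop between vowels /u/ and /a/, so it spirantizes to the fricative [s]. /t/ is a stop between vowels /a/ and /o/, so it spirantizes to the fricative [s]. /mezhomedputato/ → mezhomedpusaso.
Rule 2 (regressive voicing assimilation): /z/ precedes the voiceless obstruent /h/, so it devoices to [s] by assimilation. /d/ precedes the voiceless obstruent /p/, so it devoices to [t] by assimilation. /mezhomedpusaso/ → meshometpusaso.
Rule 3 (intervocalic voicing): /s/ is a voiceless obstruent between vowels /u/ and /a/, so it voices to [z]. /s/ is a voiceless obstruent between vowels /a/ and /o/, so it voices to [z]. /meshometpusaso/ → meshometpuzazo.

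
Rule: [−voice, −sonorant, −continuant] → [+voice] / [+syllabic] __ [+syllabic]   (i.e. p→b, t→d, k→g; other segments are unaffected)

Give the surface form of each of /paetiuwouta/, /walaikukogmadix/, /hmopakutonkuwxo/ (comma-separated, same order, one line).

/paetiuwouta/: /t/ is a voiceless stop between vowels /e/ and /i/, so it voices to [d]. /t/ is a voiceless stop between vowels /u/ and /a/, so it voices to [d]. → [paediuwouda].
/walaikukogmadix/: /k/ is a voiceless stop between vowels /i/ and /u/, so it voices to [g]. /k/ is a voiceless stop between vowels /u/ and /o/, so it voices to [g]. → [walaigugogmadix].
/hmopakutonkuwxo/: /p/ is a voiceless stop between vowels /o/ and /a/, so it voices to [b]. /k/ is a voiceless stop between vowels /a/ and /u/, so it voices to [g]. /t/ is a voiceless stop between vowels /u/ and /o/, so it voices to [d]. → [hmobagudonkuwxo].

paediuwouda, walaigugogmadix, hmobagudonkuwxo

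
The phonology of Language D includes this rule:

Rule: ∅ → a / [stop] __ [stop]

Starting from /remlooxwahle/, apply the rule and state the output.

No segment of /remlooxwahle/ meets the structural description of the rule, so the form surfaces unchanged.

remlooxwahle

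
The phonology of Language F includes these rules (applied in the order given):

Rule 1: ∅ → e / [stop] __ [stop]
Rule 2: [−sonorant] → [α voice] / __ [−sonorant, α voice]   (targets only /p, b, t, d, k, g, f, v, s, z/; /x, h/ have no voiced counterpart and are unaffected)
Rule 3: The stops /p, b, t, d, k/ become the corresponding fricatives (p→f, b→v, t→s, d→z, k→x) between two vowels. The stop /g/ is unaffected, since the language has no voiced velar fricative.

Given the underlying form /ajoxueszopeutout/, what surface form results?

Rule 1 (stop-cluster e-epenthesis): no segment meets the environment; /ajoxueszopeutout/ is unchanged.
Rule 2 (regressive voicing assimilation): /s/ precedes the voiced obstruent /z/, so it voices to [z] by assimilation. /ajoxueszopeutout/ → ajoxuezzopeutout.
Rule 3 (intervocalic spirantization): /p/ is a stop between vowels /o/ and /e/, so it spirantizes to the fricative [f]. /t/ is a stop between vowels /u/ and /o/, so it spirantizes to the fricative [s]. /ajoxuezzopeutout/ → ajoxuezzofeusout.

ajoxuezzofeusout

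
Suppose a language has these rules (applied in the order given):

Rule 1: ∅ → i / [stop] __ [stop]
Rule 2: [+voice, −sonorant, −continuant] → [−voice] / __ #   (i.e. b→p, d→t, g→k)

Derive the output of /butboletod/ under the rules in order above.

butiboletot

Rule 1 (stop-cluster i-epenthesis): /t/ and /b/ form a stop–stop cluster, so [i] is inserted between them. /butboletod/ → butiboletod.
Rule 2 (final devoicing): /d/ is a voiced stop in word-final position, so it devoices to [t]. /butiboletod/ → butiboletot.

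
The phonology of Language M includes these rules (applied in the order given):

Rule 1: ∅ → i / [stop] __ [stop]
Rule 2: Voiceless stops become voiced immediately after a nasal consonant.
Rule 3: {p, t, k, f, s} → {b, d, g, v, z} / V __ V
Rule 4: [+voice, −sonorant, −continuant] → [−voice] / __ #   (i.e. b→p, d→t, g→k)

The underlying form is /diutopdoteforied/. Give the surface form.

diudobidodevoriet

Rule 1 (stop-cluster i-epenthesis): /p/ and /d/ form a stop–stop cluster, so [i] is inserted between them. /diutopdoteforied/ → diutopidoteforied.
Rule 2 (post-nasal voicing): no segment meets the environment; /diutopidoteforied/ is unchanged.
Rule 3 (intervocalic voicing): /t/ is a voiceless obstruent between vowels /u/ and /o/, so it voices to [d]. /p/ is a voiceless obstruent between vowels /o/ and /i/, so it voices to [b]. /t/ is a voiceless obstruent between vowels /o/ and /e/, so it voices to [d]. /f/ is a voiceless obstruent between vowels /e/ and /o/, so it voices to [v]. /diutopidoteforied/ → diudobidodevoried.
Rule 4 (final devoicing): /d/ is a voiced stop in word-final position, so it devoices to [t]. /diudobidodevoried/ → diudobidodevoriet.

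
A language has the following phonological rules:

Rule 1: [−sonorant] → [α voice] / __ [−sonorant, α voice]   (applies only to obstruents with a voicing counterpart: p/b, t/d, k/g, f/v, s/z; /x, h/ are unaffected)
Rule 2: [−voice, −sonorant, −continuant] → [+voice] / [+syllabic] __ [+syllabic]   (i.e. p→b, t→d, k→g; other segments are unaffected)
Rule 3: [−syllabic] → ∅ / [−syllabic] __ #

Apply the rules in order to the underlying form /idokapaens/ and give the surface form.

idogabaen

Rule 1 (regressive voicing assimilation): no segment meets the environment; /idokapaens/ is unchanged.
Rule 2 (intervocalic voicing): /k/ is a voiceless stop between vowels /o/ and /a/, so it voices to [g]. /p/ is a voiceless stop between vowels /a/ and /a/, so it voices to [b]. /idokapaens/ → idogabaens.
Rule 3 (final cluster simplification): /s/ is the second consonant of a word-final cluster /ns/, so it deletes. /idogabaens/ → idogabaen.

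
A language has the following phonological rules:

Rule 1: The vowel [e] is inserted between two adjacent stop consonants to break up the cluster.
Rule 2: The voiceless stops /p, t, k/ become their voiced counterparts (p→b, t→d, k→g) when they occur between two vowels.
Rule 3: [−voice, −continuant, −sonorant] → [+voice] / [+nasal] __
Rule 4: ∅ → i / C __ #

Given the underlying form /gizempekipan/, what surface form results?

gizembegibani

Rule 1 (stop-cluster e-epenthesis): no segment meets the environment; /gizempekipan/ is unchanged.
Rule 2 (intervocalic voicing): /k/ is a voiceless stop between vowels /e/ and /i/, so it voices to [g]. /p/ is a voiceless stop between vowels /i/ and /a/, so it voices to [b]. /gizempekipan/ → gizempegiban.
Rule 3 (post-nasal voicing): /p/ is a voiceless stop immediately after the nasal /m/, so it voices to [b]. /gizempegiban/ → gizembegiban.
Rule 4 (final i-epenthesis): the form ends in the consonant /n/, so [i] is inserted word-finally. /gizembegiban/ → gizembegibani.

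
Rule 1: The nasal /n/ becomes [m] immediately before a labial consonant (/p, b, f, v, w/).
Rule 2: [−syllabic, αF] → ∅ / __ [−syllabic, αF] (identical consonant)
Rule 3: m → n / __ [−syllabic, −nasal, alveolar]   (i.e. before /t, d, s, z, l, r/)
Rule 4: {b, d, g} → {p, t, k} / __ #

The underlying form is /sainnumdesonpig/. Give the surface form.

sainundesompik

Rule 1 (nasal place assimilation): /n/ precedes the labial consonant /p/, so it assimilates in place to [m]. /sainnumdesonpig/ → sainnumdesompig.
Rule 2 (degemination): /nn/ is a geminate; the first /n/ deletes. /sainnumdesompig/ → sainumdesompig.
Rule 3 (nasal place assimilation): /m/ precedes the alveolar consonant /d/, so it assimilates in place to [n]. /sainumdesompig/ → sainundesompig.
Rule 4 (final devoicing): /g/ is a voiced stop in word-final position, so it devoices to [k]. /sainundesompig/ → sainundesompik.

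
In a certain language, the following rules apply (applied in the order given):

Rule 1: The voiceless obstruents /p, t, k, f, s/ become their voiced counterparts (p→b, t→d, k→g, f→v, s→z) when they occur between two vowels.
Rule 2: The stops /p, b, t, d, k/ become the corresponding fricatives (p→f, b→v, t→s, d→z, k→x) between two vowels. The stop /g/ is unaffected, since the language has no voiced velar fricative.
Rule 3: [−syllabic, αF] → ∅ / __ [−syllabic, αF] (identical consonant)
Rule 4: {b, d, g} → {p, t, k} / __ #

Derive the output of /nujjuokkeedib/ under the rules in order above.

Rule 1 (intervocalic voicing): no segment meets the environment; /nujjuokkeedib/ is unchanged.
Rule 2 (intervocalic spirantization): /d/ is a stop between vowels /e/ and /i/, so it spirantizes to the fricative [z]. /nujjuokkeedib/ → nujjuokkeezib.
Rule 3 (degemination): /jj/ is a geminate; the first /j/ deletes. /kk/ is a geminate; the first /k/ deletes. /nujjuokkeezib/ → nujuokeezib.
Rule 4 (final devoicing): /b/ is a voiced stop in word-final position, so it devoices to [p]. /nujuokeezib/ → nujuokeezip.

nujuokeezip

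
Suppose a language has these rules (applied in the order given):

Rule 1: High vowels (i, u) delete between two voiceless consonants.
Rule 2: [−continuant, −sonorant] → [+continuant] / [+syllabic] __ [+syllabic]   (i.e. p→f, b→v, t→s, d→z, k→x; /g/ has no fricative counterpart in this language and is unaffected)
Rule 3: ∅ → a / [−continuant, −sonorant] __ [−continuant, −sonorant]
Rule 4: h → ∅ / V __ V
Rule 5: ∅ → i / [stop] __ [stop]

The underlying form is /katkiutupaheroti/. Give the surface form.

Rule 1 (high vowel syncope): /u/ is a high vowel flanked by voiceless consonants /t/ and /p/, so it deletes. /katkiutupaheroti/ → katkiutpaheroti.
Rule 2 (intervocalic spirantization): /t/ is a stop between vowels /o/ and /i/, so it spirantizes to the fricative [s]. /katkiutpaheroti/ → katkiutpaherosi.
Rule 3 (stop-cluster a-epenthesis): /t/ and /k/ form a stop–stop cluster, so [a] is inserted between them. /t/ and /p/ form a stop–stop cluster, so [a] is inserted between them. /katkiutpaherosi/ → katakiutapaherosi.
Rule 4 (intervocalic h-deletion): /h/ occurs between vowels /a/ and /e/, so it deletes. /katakiutapaherosi/ → katakiutapaerosi.
Rule 5 (stop-cluster i-epenthesis): no segment meets the environment; /katakiutapaerosi/ is unchanged.

katakiutapaerosi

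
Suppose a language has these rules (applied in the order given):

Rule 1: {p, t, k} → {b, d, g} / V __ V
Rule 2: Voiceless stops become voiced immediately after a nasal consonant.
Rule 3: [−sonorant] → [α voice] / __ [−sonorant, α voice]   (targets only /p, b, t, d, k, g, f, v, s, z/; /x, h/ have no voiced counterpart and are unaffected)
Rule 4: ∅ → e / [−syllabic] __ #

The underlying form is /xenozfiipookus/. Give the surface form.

xenosfiibooguse

Rule 1 (intervocalic voicing): /p/ is a voiceless stop between vowels /i/ and /o/, so it voices to [b]. /k/ is a voiceless stop between vowels /o/ and /u/, so it voices to [g]. /xenozfiipookus/ → xenozfiiboogus.
Rule 2 (post-nasal voicing): no segment meets the environment; /xenozfiiboogus/ is unchanged.
Rule 3 (regressive voicing assimilation): /z/ precedes the voiceless obstruent /f/, so it devoices to [s] by assimilation. /xenozfiiboogus/ → xenosfiiboogus.
Rule 4 (final e-epenthesis): the form ends in the consonant /s/, so [e] is inserted word-finally. /xenosfiiboogus/ → xenosfiibooguse.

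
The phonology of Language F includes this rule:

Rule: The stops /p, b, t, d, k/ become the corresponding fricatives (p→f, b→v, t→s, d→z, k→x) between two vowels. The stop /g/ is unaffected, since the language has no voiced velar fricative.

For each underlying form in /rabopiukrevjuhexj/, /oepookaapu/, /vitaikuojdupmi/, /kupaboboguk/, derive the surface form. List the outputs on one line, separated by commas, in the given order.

ravofiukrevjuhexj, oefooxaafu, visaixuojdupmi, kufavovoguk

/rabopiukrevjuhexj/: /b/ is a stop between vowels /a/ and /o/, so it spirantizes to the fricative [v]. /p/ is a stop between vowels /o/ and /i/, so it spirantizes to the fricative [f]. → [ravofiukrevjuhexj].
/oepookaapu/: /p/ is a stop between vowels /e/ and /o/, so it spirantizes to the fricative [f]. /k/ is a stop between vowels /o/ and /a/, so it spirantizes to the fricative [x]. /p/ is a stop between vowels /a/ and /u/, so it spirantizes to the fricative [f]. → [oefooxaafu].
/vitaikuojdupmi/: /t/ is a stop between vowels /i/ and /a/, so it spirantizes to the fricative [s]. /k/ is a stop between vowels /i/ and /u/, so it spirantizes to the fricative [x]. → [visaixuojdupmi].
/kupaboboguk/: /p/ is a stop between vowels /u/ and /a/, so it spirantizes to the fricative [f]. /b/ is a stop between vowels /a/ and /o/, so it spirantizes to the fricative [v]. /b/ is a stop between vowels /o/ and /o/, so it spirantizes to the fricative [v]. → [kufavovoguk].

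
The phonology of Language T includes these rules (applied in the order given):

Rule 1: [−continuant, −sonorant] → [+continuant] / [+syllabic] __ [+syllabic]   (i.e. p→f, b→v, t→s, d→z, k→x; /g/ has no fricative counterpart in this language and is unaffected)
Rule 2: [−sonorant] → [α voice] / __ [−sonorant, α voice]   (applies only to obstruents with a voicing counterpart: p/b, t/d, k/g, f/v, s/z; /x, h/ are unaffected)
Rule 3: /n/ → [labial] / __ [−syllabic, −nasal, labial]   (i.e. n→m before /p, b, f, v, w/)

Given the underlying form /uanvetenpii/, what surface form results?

Rule 1 (intervocalic spirantization): /t/ is a stop between vowels /e/ and /e/, so it spirantizes to the fricative [s]. /uanvetenpii/ → uanvesenpii.
Rule 2 (regressive voicing assimilation): no segment meets the environment; /uanvesenpii/ is unchanged.
Rule 3 (nasal place assimilation): /n/ precedes the labial consonant /v/, so it assimilates in place to [m]. /n/ precedes the labial consonant /p/, so it assimilates in place to [m]. /uanvesenpii/ → uamvesempii.

uamvesempii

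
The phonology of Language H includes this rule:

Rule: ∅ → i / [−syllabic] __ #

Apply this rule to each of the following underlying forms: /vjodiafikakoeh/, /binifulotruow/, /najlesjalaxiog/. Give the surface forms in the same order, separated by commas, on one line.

/vjodiafikakoeh/: the form ends in the consonant /h/, so [i] is inserted word-finally. → [vjodiafikakoehi].
/binifulotruow/: the form ends in the consonant /w/, so [i] is inserted word-finally. → [binifulotruowi].
/najlesjalaxiog/: the form ends in the consonant /g/, so [i] is inserted word-finally. → [najlesjalaxiogi].

vjodiafikakoehi, binifulotruowi, najlesjalaxiogi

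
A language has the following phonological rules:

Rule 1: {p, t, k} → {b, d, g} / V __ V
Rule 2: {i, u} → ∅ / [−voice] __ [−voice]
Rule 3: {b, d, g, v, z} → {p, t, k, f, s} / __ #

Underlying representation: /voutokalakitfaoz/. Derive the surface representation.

Rule 1 (intervocalic voicing): /t/ is a voiceless stop between vowels /u/ and /o/, so it voices to [d]. /k/ is a voiceless stop between vowels /o/ and /a/, so it voices to [g]. /k/ is a voiceless stop between vowels /a/ and /i/, so it voices to [g]. /voutokalakitfaoz/ → voudogalagitfaoz.
Rule 2 (high vowel syncope): no segment meets the environment; /voudogalagitfaoz/ is unchanged.
Rule 3 (final devoicing): /z/ is a voiced obstruent in word-final position, so it devoices to [s]. /voudogalagitfaoz/ → voudogalagitfaos.

voudogalagitfaos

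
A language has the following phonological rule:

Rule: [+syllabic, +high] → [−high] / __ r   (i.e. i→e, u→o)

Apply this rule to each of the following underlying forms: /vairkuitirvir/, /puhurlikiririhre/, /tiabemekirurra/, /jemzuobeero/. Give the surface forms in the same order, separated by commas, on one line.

/vairkuitirvir/: /i/ is a high vowel immediately before /r/, so it lowers to [e]. /i/ is a high vowel immediately before /r/, so it lowers to [e]. /i/ is a high vowel immediately before /r/, so it lowers to [e]. → [vaerkuiterver].
/puhurlikiririhre/: /u/ is a high vowel immediately before /r/, so it lowers to [o]. /i/ is a high vowel immediately before /r/, so it lowers to [e]. /i/ is a high vowel immediately before /r/, so it lowers to [e]. → [puhorlikererihre].
/tiabemekirurra/: /i/ is a high vowel immediately before /r/, so it lowers to [e]. /u/ is a high vowel immediately before /r/, so it lowers to [o]. → [tiabemekerorra].
/jemzuobeero/: the rule's environment is not met; surfaces unchanged as [jemzuobeero].

vaerkuiterver, puhorlikererihre, tiabemekerorra, jemzuobeero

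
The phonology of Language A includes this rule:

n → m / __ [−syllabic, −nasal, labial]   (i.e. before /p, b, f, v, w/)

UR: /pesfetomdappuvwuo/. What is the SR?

No segment of /pesfetomdappuvwuo/ meets the structural description of the rule, so the form surfaces unchanged.

pesfetomdappuvwuo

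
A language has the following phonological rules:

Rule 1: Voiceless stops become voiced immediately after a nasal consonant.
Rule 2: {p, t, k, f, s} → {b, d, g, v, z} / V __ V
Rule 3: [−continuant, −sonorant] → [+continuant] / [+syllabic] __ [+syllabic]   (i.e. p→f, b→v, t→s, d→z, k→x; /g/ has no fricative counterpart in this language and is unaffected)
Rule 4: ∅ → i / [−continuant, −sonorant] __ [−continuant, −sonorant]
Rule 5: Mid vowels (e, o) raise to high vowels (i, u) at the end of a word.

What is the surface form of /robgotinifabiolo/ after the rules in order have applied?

Rule 1 (post-nasal voicing): no segment meets the environment; /robgotinifabiolo/ is unchanged.
Rule 2 (intervocalic voicing): /t/ is a voiceless obstruent between vowels /o/ and /i/, so it voices to [d]. /f/ is a voiceless obstruent between vowels /i/ and /a/, so it voices to [v]. /robgotinifabiolo/ → robgodinivabiolo.
Rule 3 (intervocalic spirantization): /d/ is a stop between vowels /o/ and /i/, so it spirantizes to the fricative [z]. /b/ is a stop between vowels /a/ and /i/, so it spirantizes to the fricative [v]. /robgodinivabiolo/ → robgozinivaviolo.
Rule 4 (stop-cluster i-epenthesis): /b/ and /g/ form a stop–stop cluster, so [i] is inserted between them. /robgozinivaviolo/ → robigozinivaviolo.
Rule 5 (final vowel raising): /o/ is a mid vowel in word-final position, so it raises to [u]. /robigozinivaviolo/ → robigozinivaviolu.

robigozinivaviolu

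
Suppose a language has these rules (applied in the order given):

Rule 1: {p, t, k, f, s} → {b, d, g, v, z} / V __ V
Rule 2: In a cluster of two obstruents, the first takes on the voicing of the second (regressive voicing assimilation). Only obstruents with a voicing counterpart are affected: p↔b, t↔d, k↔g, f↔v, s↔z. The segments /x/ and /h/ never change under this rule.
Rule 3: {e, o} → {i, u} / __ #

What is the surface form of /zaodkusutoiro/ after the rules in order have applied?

zaotkuzudoiru

Rule 1 (intervocalic voicing): /s/ is a voiceless obstruent between vowels /u/ and /u/, so it voices to [z]. /t/ is a voiceless obstruent between vowels /u/ and /o/, so it voices to [d]. /zaodkusutoiro/ → zaodkuzudoiro.
Rule 2 (regressive voicing assimilation): /d/ precedes the voiceless obstruent /k/, so it devoices to [t] by assimilation. /zaodkuzudoiro/ → zaotkuzudoiro.
Rule 3 (final vowel raising): /o/ is a mid vowel in word-final position, so it raises to [u]. /zaotkuzudoiro/ → zaotkuzudoiru.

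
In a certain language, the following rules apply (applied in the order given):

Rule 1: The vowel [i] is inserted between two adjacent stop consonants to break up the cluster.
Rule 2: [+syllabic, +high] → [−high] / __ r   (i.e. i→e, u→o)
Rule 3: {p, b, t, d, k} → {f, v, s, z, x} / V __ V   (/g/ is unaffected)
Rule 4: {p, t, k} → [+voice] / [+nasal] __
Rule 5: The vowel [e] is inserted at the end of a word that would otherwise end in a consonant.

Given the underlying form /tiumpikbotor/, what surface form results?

Rule 1 (stop-cluster i-epenthesis): /k/ and /b/ form a stop–stop cluster, so [i] is inserted between them. /tiumpikbotor/ → tiumpikibotor.
Rule 2 (pre-rhotic lowering): no segment meets the environment; /tiumpikibotor/ is unchanged.
Rule 3 (intervocalic spirantization): /k/ is a stop between vowels /i/ and /i/, so it spirantizes to the fricative [x]. /b/ is a stop between vowels /i/ and /o/, so it spirantizes to the fricative [v]. /t/ is a stop between vowels /o/ and /o/, so it spirantizes to the fricative [s]. /tiumpikibotor/ → tiumpixivosor.
Rule 4 (post-nasal voicing): /p/ is a voiceless stop immediately after the nasal /m/, so it voices to [b]. /tiumpixivosor/ → tiumbixivosor.
Rule 5 (final e-epenthesis): the form ends in the consonant /r/, so [e] is inserted word-finally. /tiumbixivosor/ → tiumbixivosore.

tiumbixivosore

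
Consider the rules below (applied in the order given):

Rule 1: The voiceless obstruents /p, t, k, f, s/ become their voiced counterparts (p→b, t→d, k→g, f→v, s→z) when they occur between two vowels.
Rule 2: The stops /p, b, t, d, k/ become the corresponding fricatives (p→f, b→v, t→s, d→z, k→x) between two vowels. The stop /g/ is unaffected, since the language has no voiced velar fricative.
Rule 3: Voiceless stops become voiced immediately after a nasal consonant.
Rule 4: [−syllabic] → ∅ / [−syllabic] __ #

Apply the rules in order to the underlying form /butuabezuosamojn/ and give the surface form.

buzuavezuozamoj

Rule 1 (intervocalic voicing): /t/ is a voiceless obstruent between vowels /u/ and /u/, so it voices to [d]. /s/ is a voiceless obstruent between vowels /o/ and /a/, so it voices to [z]. /butuabezuosamojn/ → buduabezuozamojn.
Rule 2 (intervocalic spirantization): /d/ is a stop between vowels /u/ and /u/, so it spirantizes to the fricative [z]. /b/ is a stop between vowels /a/ and /e/, so it spirantizes to the fricative [v]. /buduabezuozamojn/ → buzuavezuozamojn.
Rule 3 (post-nasal voicing): no segment meets the environment; /buzuavezuozamojn/ is unchanged.
Rule 4 (final cluster simplification): /n/ is the second consonant of a word-final cluster /jn/, so it deletes. /buzuavezuozamojn/ → buzuavezuozamoj.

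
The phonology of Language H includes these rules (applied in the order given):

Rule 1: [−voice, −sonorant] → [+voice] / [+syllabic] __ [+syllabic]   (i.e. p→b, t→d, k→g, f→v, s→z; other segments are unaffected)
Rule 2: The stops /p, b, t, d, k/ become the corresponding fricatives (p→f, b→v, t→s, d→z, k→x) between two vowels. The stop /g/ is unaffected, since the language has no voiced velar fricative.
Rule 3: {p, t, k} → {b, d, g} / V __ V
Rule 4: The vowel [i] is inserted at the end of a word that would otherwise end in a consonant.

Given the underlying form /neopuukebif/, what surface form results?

neovuugevifi

Rule 1 (intervocalic voicing): /p/ is a voiceless obstruent between vowels /o/ and /u/, so it voices to [b]. /k/ is a voiceless obstruent between vowels /u/ and /e/, so it voices to [g]. /neopuukebif/ → neobuugebif.
Rule 2 (intervocalic spirantization): /b/ is a stop between vowels /o/ and /u/, so it spirantizes to the fricative [v]. /b/ is a stop between vowels /e/ and /i/, so it spirantizes to the fricative [v]. /neobuugebif/ → neovuugevif.
Rule 3 (intervocalic voicing): no segment meets the environment; /neovuugevif/ is unchanged.
Rule 4 (final i-epenthesis): the form ends in the consonant /f/, so [i] is inserted word-finally. /neovuugevif/ → neovuugevifi.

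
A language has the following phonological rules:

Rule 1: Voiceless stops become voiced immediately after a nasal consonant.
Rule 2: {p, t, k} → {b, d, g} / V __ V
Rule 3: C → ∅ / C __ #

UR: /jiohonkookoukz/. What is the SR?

Rule 1 (post-nasal voicing): /k/ is a voiceless stop immediately after the nasal /n/, so it voices to [g]. /jiohonkookoukz/ → jiohongookoukz.
Rule 2 (intervocalic voicing): /k/ is a voiceless stop between vowels /o/ and /o/, so it voices to [g]. /jiohongookoukz/ → jiohongoogoukz.
Rule 3 (final cluster simplification): /z/ is the second consonant of a word-final cluster /kz/, so it deletes. /jiohongoogoukz/ → jiohongoogouk.

jiohongoogouk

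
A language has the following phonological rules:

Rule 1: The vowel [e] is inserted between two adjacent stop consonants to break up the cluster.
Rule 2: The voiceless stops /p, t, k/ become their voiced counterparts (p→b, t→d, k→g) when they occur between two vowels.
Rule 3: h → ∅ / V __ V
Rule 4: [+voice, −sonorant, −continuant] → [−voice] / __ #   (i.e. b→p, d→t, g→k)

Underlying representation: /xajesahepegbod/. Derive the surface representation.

xajesaebegebot

Rule 1 (stop-cluster e-epenthesis): /g/ and /b/ form a stop–stop cluster, so [e] is inserted between them. /xajesahepegbod/ → xajesahepegebod.
Rule 2 (intervocalic voicing): /p/ is a voiceless stop between vowels /e/ and /e/, so it voices to [b]. /xajesahepegebod/ → xajesahebegebod.
Rule 3 (intervocalic h-deletion): /h/ occurs between vowels /a/ and /e/, so it deletes. /xajesahebegebod/ → xajesaebegebod.
Rule 4 (final devoicing): /d/ is a voiced stop in word-final position, so it devoices to [t]. /xajesaebegebod/ → xajesaebegebot.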